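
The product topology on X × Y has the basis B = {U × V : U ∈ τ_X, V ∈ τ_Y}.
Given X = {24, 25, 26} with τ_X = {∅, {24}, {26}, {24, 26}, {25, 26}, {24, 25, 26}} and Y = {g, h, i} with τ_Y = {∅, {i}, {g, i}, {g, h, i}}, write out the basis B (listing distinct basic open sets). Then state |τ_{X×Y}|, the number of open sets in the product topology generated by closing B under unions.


Basis B = {∅ × ∅, {24} × {i}, {26} × {i}, {24} × {g, i}, {24, 26} × {i}, {25, 26} × {i}, {26} × {g, i}, {24} × {g, h, i}, {24, 25, 26} × {i}, {26} × {g, h, i}, {24, 26} × {g, i}, {25, 26} × {g, i}, {24, 26} × {g, h, i}, {24, 25, 26} × {g, i}, {25, 26} × {g, h, i}, {24, 25, 26} × {g, h, i}}; |τ_{X×Y}| = 40.

Enumerate products U × V with U ∈ τ_X, V ∈ τ_Y (deduplicated):
  ∅ × ∅ = {} (∅)
  {24} × {i} = {(24,i)}
  {26} × {i} = {(26,i)}
  {24} × {g, i} = {(24,g), (24,i)}
  {24, 26} × {i} = {(24,i), (26,i)}
  {25, 26} × {i} = {(25,i), (26,i)}
  {26} × {g, i} = {(26,g), (26,i)}
  {24} × {g, h, i} = {(24,g), (24,h), (24,i)}
  {24, 25, 26} × {i} = {(24,i), (25,i), (26,i)}
  {26} × {g, h, i} = {(26,g), (26,h), (26,i)}
  {24, 26} × {g, i} = {(24,g), (24,i), (26,g), (26,i)}
  {25, 26} × {g, i} = {(25,g), (25,i), (26,g), (26,i)}
  {24, 26} × {g, h, i} = {(24,g), (24,h), (24,i), (26,g), (26,h), (26,i)}
  {24, 25, 26} × {g, i} = {(24,g), (24,i), (25,g), (25,i), (26,g), (26,i)}
  {25, 26} × {g, h, i} = {(25,g), (25,h), (25,i), (26,g), (26,h), (26,i)}
  {24, 25, 26} × {g, h, i} = {(24,g), (24,h), (24,i), (25,g), (25,h), (25,i), (26,g), (26,h), (26,i)}
These 16 distinct sets form the basis B.
Close under arbitrary unions to get τ_{X×Y}; counting gives |τ_{X×Y}| = 40.


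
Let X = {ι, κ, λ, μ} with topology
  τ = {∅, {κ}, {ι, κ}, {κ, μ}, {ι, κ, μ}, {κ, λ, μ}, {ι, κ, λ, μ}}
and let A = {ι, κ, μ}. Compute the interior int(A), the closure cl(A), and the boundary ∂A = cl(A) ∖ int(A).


int(A) = {ι, κ, μ}, cl(A) = {ι, κ, λ, μ}, ∂A = {λ}.

Closed sets in (X, τ) are complements of opens:
  closed(X, τ) = {∅, {ι}, {λ}, {ι, λ}, {λ, μ}, {ι, λ, μ}, {ι, κ, λ, μ}}.
int(A) = ⋃ {U ∈ τ : U ⊆ A}. Opens contained in A: ∅, {κ}, {ι, κ}, {κ, μ}, {ι, κ, μ}.
Taking the union of these: int(A) = {ι, κ, μ}.
cl(A) = ⋂ {C closed : A ⊆ C}. Closed sets containing A: {ι, κ, λ, μ}.
Intersecting these: cl(A) = {ι, κ, λ, μ}.
∂A = cl(A) ∖ int(A) = {ι, κ, λ, μ} ∖ {ι, κ, μ} = {λ}.


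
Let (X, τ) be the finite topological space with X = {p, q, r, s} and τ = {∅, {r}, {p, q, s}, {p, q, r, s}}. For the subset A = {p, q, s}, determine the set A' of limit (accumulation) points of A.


A' = {p, q, s}

For each x ∈ X, list the open sets U ∈ τ with x ∈ U, then check whether U ∩ (A ∖ {x}) ≠ ∅ for every such U.
  x = p: opens ∋ x are {p, q, s}, {p, q, r, s}; each meets A ∖ {p}, so x IS a limit point.
  x = q: opens ∋ x are {p, q, s}, {p, q, r, s}; each meets A ∖ {q}, so x IS a limit point.
  x = r: open {r} ∋ x has {r} ∩ (A ∖ {r}) = ∅, so x is NOT a limit point.
  x = s: opens ∋ x are {p, q, s}, {p, q, r, s}; each meets A ∖ {s}, so x IS a limit point.
Collecting: A' = {p, q, s}.


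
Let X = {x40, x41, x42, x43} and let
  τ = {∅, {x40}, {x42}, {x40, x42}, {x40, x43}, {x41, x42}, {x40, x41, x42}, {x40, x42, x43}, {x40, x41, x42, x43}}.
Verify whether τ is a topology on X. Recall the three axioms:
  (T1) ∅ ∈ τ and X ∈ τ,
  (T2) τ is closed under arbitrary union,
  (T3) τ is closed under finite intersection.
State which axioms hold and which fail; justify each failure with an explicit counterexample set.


τ IS a topology on X.

Axiom (T1): ∅ ∈ τ? Yes; X ∈ τ? Yes.
Axiom (T2/T3): check pairwise unions and intersections of members of τ.
All pairwise intersections and unions checked — each lies in τ. Therefore τ satisfies (T1), (T2), (T3): it IS a topology on X.


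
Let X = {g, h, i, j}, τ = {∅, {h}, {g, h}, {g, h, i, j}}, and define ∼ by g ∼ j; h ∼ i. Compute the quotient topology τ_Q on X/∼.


X/∼ = {[g=j], [h=i]}; |τ_Q| = 2.

Equivalence classes: [g=j], [h=i].
Quotient map π: X → X/∼ sends g ↦ [g=j], h ↦ [h=i], i ↦ [h=i], j ↦ [g=j].
For each subset V ⊆ X/∼, compute π^{-1}(V) ⊆ X and check whether π^{-1}(V) ∈ τ. V is open in τ_Q iff π^{-1}(V) ∈ τ.
  V = {}: π^{-1}(V) = ∅ ∈ τ ✓.
  V = {[g=j]}: π^{-1}(V) = {g, j} ∉ τ ✗.
  V = {[h=i]}: π^{-1}(V) = {h, i} ∉ τ ✗.
  V = {[g=j], [h=i]}: π^{-1}(V) = {g, h, i, j} ∈ τ ✓.
Open sets in the quotient: τ_Q = {{}, {[g=j], [h=i]}} (2 elements).


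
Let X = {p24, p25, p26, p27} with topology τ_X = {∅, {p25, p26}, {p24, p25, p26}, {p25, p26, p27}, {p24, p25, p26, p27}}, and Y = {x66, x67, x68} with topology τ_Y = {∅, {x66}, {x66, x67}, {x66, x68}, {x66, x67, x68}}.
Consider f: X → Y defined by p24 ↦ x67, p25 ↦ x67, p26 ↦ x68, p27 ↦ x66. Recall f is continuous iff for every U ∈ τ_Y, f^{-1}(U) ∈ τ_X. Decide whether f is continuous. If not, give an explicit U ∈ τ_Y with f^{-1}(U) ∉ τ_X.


f is NOT continuous.

Compute f^{-1}(U) for each U ∈ τ_Y:
  U = ∅: f^{-1}(U) = ∅ ∈ τ_X ✓.
  U = {x66}: f^{-1}(U) = {p27} ∉ τ_X ✗.
  U = {x66, x67}: f^{-1}(U) = {p24, p25, p27} ∉ τ_X ✗.
  U = {x66, x68}: f^{-1}(U) = {p26, p27} ∉ τ_X ✗.
  U = {x66, x67, x68}: f^{-1}(U) = {p24, p25, p26, p27} ∈ τ_X ✓.
Found U = {x66} with f^{-1}(U) = {p27} not in τ_X. Therefore f is NOT continuous.


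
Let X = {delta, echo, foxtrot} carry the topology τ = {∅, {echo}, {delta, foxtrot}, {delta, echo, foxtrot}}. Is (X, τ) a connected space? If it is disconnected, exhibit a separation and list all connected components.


(X, τ) is disconnected; components = [{echo}, {delta, foxtrot}].

Find clopen sets (U ∈ τ with X ∖ U ∈ τ):
  U = ∅, X ∖ U = {delta, echo, foxtrot} — both open, so U is clopen.
  U = {echo}, X ∖ U = {delta, foxtrot} — both open, so U is clopen.
  U = {delta, foxtrot}, X ∖ U = {echo} — both open, so U is clopen.
  U = {delta, echo, foxtrot}, X ∖ U = ∅ — both open, so U is clopen.
Nontrivial clopen(s) exist: e.g. {echo}. So (X, τ) is disconnected.
Compute connected components by grouping points that agree on all clopens:
  component: {echo}
  component: {delta, foxtrot}


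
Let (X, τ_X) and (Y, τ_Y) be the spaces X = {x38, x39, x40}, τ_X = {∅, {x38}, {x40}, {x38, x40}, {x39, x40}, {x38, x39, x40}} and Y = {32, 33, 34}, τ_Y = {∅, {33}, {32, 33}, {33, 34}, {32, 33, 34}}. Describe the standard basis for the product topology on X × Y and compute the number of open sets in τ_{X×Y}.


Basis B = {∅ × ∅, {x38} × {33}, {x40} × {33}, {x38} × {32, 33}, {x38} × {33, 34}, {x38, x40} × {33}, {x39, x40} × {33}, {x40} × {32, 33}, {x40} × {33, 34}, {x38} × {32, 33, 34}, {x38, x39, x40} × {33}, {x40} × {32, 33, 34}, {x38, x40} × {32, 33}, {x38, x40} × {33, 34}, {x39, x40} × {32, 33}, {x39, x40} × {33, 34}, {x38, x40} × {32, 33, 34}, {x38, x39, x40} × {32, 33}, {x38, x39, x40} × {33, 34}, {x39, x40} × {32, 33, 34}, {x38, x39, x40} × {32, 33, 34}}; |τ_{X×Y}| = 70.

Enumerate products U × V with U ∈ τ_X, V ∈ τ_Y (deduplicated):
  ∅ × ∅ = {} (∅)
  {x38} × {33} = {(x38,33)}
  {x40} × {33} = {(x40,33)}
  {x38} × {32, 33} = {(x38,32), (x38,33)}
  {x38} × {33, 34} = {(x38,33), (x38,34)}
  {x38, x40} × {33} = {(x38,33), (x40,33)}
  {x39, x40} × {33} = {(x39,33), (x40,33)}
  {x40} × {32, 33} = {(x40,32), (x40,33)}
  {x40} × {33, 34} = {(x40,33), (x40,34)}
  {x38} × {32, 33, 34} = {(x38,32), (x38,33), (x38,34)}
  {x38, x39, x40} × {33} = {(x38,33), (x39,33), (x40,33)}
  {x40} × {32, 33, 34} = {(x40,32), (x40,33), (x40,34)}
  {x38, x40} × {32, 33} = {(x38,32), (x38,33), (x40,32), (x40,33)}
  {x38, x40} × {33, 34} = {(x38,33), (x38,34), (x40,33), (x40,34)}
  {x39, x40} × {32, 33} = {(x39,32), (x39,33), (x40,32), (x40,33)}
  {x39, x40} × {33, 34} = {(x39,33), (x39,34), (x40,33), (x40,34)}
  {x38, x40} × {32, 33, 34} = {(x38,32), (x38,33), (x38,34), (x40,32), (x40,33), (x40,34)}
  {x38, x39, x40} × {32, 33} = {(x38,32), (x38,33), (x39,32), (x39,33), (x40,32), (x40,33)}
  {x38, x39, x40} × {33, 34} = {(x38,33), (x38,34), (x39,33), (x39,34), (x40,33), (x40,34)}
  {x39, x40} × {32, 33, 34} = {(x39,32), (x39,33), (x39,34), (x40,32), (x40,33), (x40,34)}
  {x38, x39, x40} × {32, 33, 34} = {(x38,32), (x38,33), (x38,34), (x39,32), (x39,33), (x39,34), (x40,32), (x40,33), (x40,34)}
These 21 distinct sets form the basis B.
Close under arbitrary unions to get τ_{X×Y}; counting gives |τ_{X×Y}| = 70.


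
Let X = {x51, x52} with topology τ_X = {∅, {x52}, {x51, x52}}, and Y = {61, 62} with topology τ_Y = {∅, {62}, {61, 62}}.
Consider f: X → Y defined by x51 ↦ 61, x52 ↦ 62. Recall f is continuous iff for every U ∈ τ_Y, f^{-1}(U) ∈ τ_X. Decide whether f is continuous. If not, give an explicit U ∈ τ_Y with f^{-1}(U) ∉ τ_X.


f IS continuous.

Compute f^{-1}(U) for each U ∈ τ_Y:
  U = ∅: f^{-1}(U) = ∅ ∈ τ_X ✓.
  U = {62}: f^{-1}(U) = {x52} ∈ τ_X ✓.
  U = {61, 62}: f^{-1}(U) = {x51, x52} ∈ τ_X ✓.
Every preimage lies in τ_X, so f IS continuous.


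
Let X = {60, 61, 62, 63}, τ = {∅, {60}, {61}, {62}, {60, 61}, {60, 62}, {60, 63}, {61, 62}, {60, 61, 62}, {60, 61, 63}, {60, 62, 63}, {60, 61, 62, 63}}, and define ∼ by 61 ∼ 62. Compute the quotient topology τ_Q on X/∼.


X/∼ = {[60], [61=62], [63]}; |τ_Q| = 6.

Equivalence classes: [60], [61=62], [63].
Quotient map π: X → X/∼ sends 60 ↦ [60], 61 ↦ [61=62], 62 ↦ [61=62], 63 ↦ [63].
For each subset V ⊆ X/∼, compute π^{-1}(V) ⊆ X and check whether π^{-1}(V) ∈ τ. V is open in τ_Q iff π^{-1}(V) ∈ τ.
  V = {}: π^{-1}(V) = ∅ ∈ τ ✓.
  V = {[60]}: π^{-1}(V) = {60} ∈ τ ✓.
  V = {[61=62]}: π^{-1}(V) = {61, 62} ∈ τ ✓.
  V = {[60], [61=62]}: π^{-1}(V) = {60, 61, 62} ∈ τ ✓.
  V = {[63]}: π^{-1}(V) = {63} ∉ τ ✗.
  V = {[60], [63]}: π^{-1}(V) = {60, 63} ∈ τ ✓.
  V = {[61=62], [63]}: π^{-1}(V) = {61, 62, 63} ∉ τ ✗.
  V = {[60], [61=62], [63]}: π^{-1}(V) = {60, 61, 62, 63} ∈ τ ✓.
Open sets in the quotient: τ_Q = {{}, {[60]}, {[61=62]}, {[60], [61=62]}, {[60], [63]}, {[60], [61=62], [63]}} (6 elements).


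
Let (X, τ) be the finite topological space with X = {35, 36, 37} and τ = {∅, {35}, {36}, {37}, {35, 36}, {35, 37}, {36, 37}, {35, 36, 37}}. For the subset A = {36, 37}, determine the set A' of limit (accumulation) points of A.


A' = ∅

For each x ∈ X, list the open sets U ∈ τ with x ∈ U, then check whether U ∩ (A ∖ {x}) ≠ ∅ for every such U.
  x = 35: open {35} ∋ x has {35} ∩ (A ∖ {35}) = ∅, so x is NOT a limit point.
  x = 36: open {36} ∋ x has {36} ∩ (A ∖ {36}) = ∅, so x is NOT a limit point.
  x = 37: open {37} ∋ x has {37} ∩ (A ∖ {37}) = ∅, so x is NOT a limit point.
Collecting: A' = ∅.


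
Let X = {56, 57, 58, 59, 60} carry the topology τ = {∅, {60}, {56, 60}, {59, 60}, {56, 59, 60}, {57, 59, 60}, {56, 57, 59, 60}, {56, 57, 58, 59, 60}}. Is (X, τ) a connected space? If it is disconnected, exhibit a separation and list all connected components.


(X, τ) is connected.

Find clopen sets (U ∈ τ with X ∖ U ∈ τ):
  U = ∅, X ∖ U = {56, 57, 58, 59, 60} — both open, so U is clopen.
  U = {56, 57, 58, 59, 60}, X ∖ U = ∅ — both open, so U is clopen.
Only trivial clopens (∅ and X) exist, so (X, τ) is connected.
Compute connected components by grouping points that agree on all clopens:
  component: {56, 57, 58, 59, 60}


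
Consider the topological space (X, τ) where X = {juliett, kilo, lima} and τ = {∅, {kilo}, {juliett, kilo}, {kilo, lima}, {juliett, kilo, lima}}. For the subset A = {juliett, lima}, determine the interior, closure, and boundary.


int(A) = ∅, cl(A) = {juliett, lima}, ∂A = {juliett, lima}.

Closed sets in (X, τ) are complements of opens:
  closed(X, τ) = {∅, {juliett}, {lima}, {juliett, lima}, {juliett, kilo, lima}}.
int(A) = ⋃ {U ∈ τ : U ⊆ A}. Opens contained in A: ∅.
Taking the union of these: int(A) = ∅.
cl(A) = ⋂ {C closed : A ⊆ C}. Closed sets containing A: {juliett, lima}, {juliett, kilo, lima}.
Intersecting these: cl(A) = {juliett, lima}.
∂A = cl(A) ∖ int(A) = {juliett, lima} ∖ ∅ = {juliett, lima}.


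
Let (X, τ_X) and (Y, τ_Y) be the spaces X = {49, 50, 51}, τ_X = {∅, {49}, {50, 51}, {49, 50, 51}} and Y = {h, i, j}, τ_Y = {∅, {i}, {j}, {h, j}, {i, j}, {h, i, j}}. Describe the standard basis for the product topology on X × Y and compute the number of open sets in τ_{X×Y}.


Basis B = {∅ × ∅, {49} × {i}, {49} × {j}, {49} × {h, j}, {49} × {i, j}, {50, 51} × {i}, {50, 51} × {j}, {49} × {h, i, j}, {49, 50, 51} × {i}, {49, 50, 51} × {j}, {50, 51} × {h, j}, {50, 51} × {i, j}, {49, 50, 51} × {h, j}, {49, 50, 51} × {i, j}, {50, 51} × {h, i, j}, {49, 50, 51} × {h, i, j}}; |τ_{X×Y}| = 36.

Enumerate products U × V with U ∈ τ_X, V ∈ τ_Y (deduplicated):
  ∅ × ∅ = {} (∅)
  {49} × {i} = {(49,i)}
  {49} × {j} = {(49,j)}
  {49} × {h, j} = {(49,h), (49,j)}
  {49} × {i, j} = {(49,i), (49,j)}
  {50, 51} × {i} = {(50,i), (51,i)}
  {50, 51} × {j} = {(50,j), (51,j)}
  {49} × {h, i, j} = {(49,h), (49,i), (49,j)}
  {49, 50, 51} × {i} = {(49,i), (50,i), (51,i)}
  {49, 50, 51} × {j} = {(49,j), (50,j), (51,j)}
  {50, 51} × {h, j} = {(50,h), (50,j), (51,h), (51,j)}
  {50, 51} × {i, j} = {(50,i), (50,j), (51,i), (51,j)}
  {49, 50, 51} × {h, j} = {(49,h), (49,j), (50,h), (50,j), (51,h), (51,j)}
  {49, 50, 51} × {i, j} = {(49,i), (49,j), (50,i), (50,j), (51,i), (51,j)}
  {50, 51} × {h, i, j} = {(50,h), (50,i), (50,j), (51,h), (51,i), (51,j)}
  {49, 50, 51} × {h, i, j} = {(49,h), (49,i), (49,j), (50,h), (50,i), (50,j), (51,h), (51,i), (51,j)}
These 16 distinct sets form the basis B.
Close under arbitrary unions to get τ_{X×Y}; counting gives |τ_{X×Y}| = 36.


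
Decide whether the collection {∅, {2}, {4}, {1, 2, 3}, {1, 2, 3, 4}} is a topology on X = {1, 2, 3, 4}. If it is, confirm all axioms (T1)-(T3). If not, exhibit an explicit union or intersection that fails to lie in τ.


τ is NOT a topology on X.

Axiom (T1): ∅ ∈ τ? Yes; X ∈ τ? Yes.
Axiom (T2/T3): check pairwise unions and intersections of members of τ.
Counterexample for (T2): {2} ∪ {4} = {2, 4} ∉ τ. Therefore τ is NOT a topology.


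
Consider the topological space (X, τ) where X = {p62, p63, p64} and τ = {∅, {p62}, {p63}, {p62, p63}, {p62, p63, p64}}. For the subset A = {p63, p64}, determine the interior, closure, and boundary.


int(A) = {p63}, cl(A) = {p63, p64}, ∂A = {p64}.

Closed sets in (X, τ) are complements of opens:
  closed(X, τ) = {∅, {p64}, {p62, p64}, {p63, p64}, {p62, p63, p64}}.
int(A) = ⋃ {U ∈ τ : U ⊆ A}. Opens contained in A: ∅, {p63}.
Taking the union of these: int(A) = {p63}.
cl(A) = ⋂ {C closed : A ⊆ C}. Closed sets containing A: {p63, p64}, {p62, p63, p64}.
Intersecting these: cl(A) = {p63, p64}.
∂A = cl(A) ∖ int(A) = {p63, p64} ∖ {p63} = {p64}.


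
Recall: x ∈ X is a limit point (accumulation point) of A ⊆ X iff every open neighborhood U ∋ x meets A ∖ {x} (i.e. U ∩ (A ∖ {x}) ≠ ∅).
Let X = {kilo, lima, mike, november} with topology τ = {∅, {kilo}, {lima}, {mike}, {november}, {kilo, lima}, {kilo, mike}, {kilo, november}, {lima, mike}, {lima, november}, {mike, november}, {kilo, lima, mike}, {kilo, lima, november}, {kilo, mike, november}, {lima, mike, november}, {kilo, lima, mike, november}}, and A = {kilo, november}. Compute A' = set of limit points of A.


A' = ∅

For each x ∈ X, list the open sets U ∈ τ with x ∈ U, then check whether U ∩ (A ∖ {x}) ≠ ∅ for every such U.
  x = kilo: open {kilo} ∋ x has {kilo} ∩ (A ∖ {kilo}) = ∅, so x is NOT a limit point.
  x = lima: open {lima} ∋ x has {lima} ∩ (A ∖ {lima}) = ∅, so x is NOT a limit point.
  x = mike: open {mike} ∋ x has {mike} ∩ (A ∖ {mike}) = ∅, so x is NOT a limit point.
  x = november: open {november} ∋ x has {november} ∩ (A ∖ {november}) = ∅, so x is NOT a limit point.
Collecting: A' = ∅.


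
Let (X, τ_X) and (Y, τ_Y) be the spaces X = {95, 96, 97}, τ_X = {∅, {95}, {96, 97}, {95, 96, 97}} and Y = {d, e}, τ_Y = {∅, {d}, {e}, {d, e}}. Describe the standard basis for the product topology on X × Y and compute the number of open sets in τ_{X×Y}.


Basis B = {∅ × ∅, {95} × {d}, {95} × {e}, {95} × {d, e}, {96, 97} × {d}, {96, 97} × {e}, {95, 96, 97} × {d}, {95, 96, 97} × {e}, {96, 97} × {d, e}, {95, 96, 97} × {d, e}}; |τ_{X×Y}| = 16.

Enumerate products U × V with U ∈ τ_X, V ∈ τ_Y (deduplicated):
  ∅ × ∅ = {} (∅)
  {95} × {d} = {(95,d)}
  {95} × {e} = {(95,e)}
  {95} × {d, e} = {(95,d), (95,e)}
  {96, 97} × {d} = {(96,d), (97,d)}
  {96, 97} × {e} = {(96,e), (97,e)}
  {95, 96, 97} × {d} = {(95,d), (96,d), (97,d)}
  {95, 96, 97} × {e} = {(95,e), (96,e), (97,e)}
  {96, 97} × {d, e} = {(96,d), (96,e), (97,d), (97,e)}
  {95, 96, 97} × {d, e} = {(95,d), (95,e), (96,d), (96,e), (97,d), (97,e)}
These 10 distinct sets form the basis B.
Close under arbitrary unions to get τ_{X×Y}; counting gives |τ_{X×Y}| = 16.


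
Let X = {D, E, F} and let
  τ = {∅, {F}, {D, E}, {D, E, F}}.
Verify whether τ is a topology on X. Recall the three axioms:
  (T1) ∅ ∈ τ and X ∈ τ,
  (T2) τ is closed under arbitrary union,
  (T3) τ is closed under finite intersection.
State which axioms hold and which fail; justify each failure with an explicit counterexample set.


τ IS a topology on X.

Axiom (T1): ∅ ∈ τ? Yes; X ∈ τ? Yes.
Axiom (T2/T3): check pairwise unions and intersections of members of τ.
All pairwise intersections and unions checked — each lies in τ. Therefore τ satisfies (T1), (T2), (T3): it IS a topology on X.


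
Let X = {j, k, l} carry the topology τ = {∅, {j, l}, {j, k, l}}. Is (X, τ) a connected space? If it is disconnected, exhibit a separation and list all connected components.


(X, τ) is connected.

Find clopen sets (U ∈ τ with X ∖ U ∈ τ):
  U = ∅, X ∖ U = {j, k, l} — both open, so U is clopen.
  U = {j, k, l}, X ∖ U = ∅ — both open, so U is clopen.
Only trivial clopens (∅ and X) exist, so (X, τ) is connected.
Compute connected components by grouping points that agree on all clopens:
  component: {j, k, l}


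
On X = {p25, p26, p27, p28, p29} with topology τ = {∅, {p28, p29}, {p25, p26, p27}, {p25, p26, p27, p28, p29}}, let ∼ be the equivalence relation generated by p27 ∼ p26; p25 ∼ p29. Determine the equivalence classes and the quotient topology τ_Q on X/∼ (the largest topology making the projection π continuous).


X/∼ = {[p25=p29], [p26=p27], [p28]}; |τ_Q| = 2.

Equivalence classes: [p25=p29], [p26=p27], [p28].
Quotient map π: X → X/∼ sends p25 ↦ [p25=p29], p26 ↦ [p26=p27], p27 ↦ [p26=p27], p28 ↦ [p28], p29 ↦ [p25=p29].
For each subset V ⊆ X/∼, compute π^{-1}(V) ⊆ X and check whether π^{-1}(V) ∈ τ. V is open in τ_Q iff π^{-1}(V) ∈ τ.
  V = {}: π^{-1}(V) = ∅ ∈ τ ✓.
  V = {[p25=p29]}: π^{-1}(V) = {p25, p29} ∉ τ ✗.
  V = {[p26=p27]}: π^{-1}(V) = {p26, p27} ∉ τ ✗.
  V = {[p25=p29], [p26=p27]}: π^{-1}(V) = {p25, p26, p27, p29} ∉ τ ✗.
  V = {[p28]}: π^{-1}(V) = {p28} ∉ τ ✗.
  V = {[p25=p29], [p28]}: π^{-1}(V) = {p25, p28, p29} ∉ τ ✗.
  V = {[p26=p27], [p28]}: π^{-1}(V) = {p26, p27, p28} ∉ τ ✗.
  V = {[p25=p29], [p26=p27], [p28]}: π^{-1}(V) = {p25, p26, p27, p28, p29} ∈ τ ✓.
Open sets in the quotient: τ_Q = {{}, {[p25=p29], [p26=p27], [p28]}} (2 elements).


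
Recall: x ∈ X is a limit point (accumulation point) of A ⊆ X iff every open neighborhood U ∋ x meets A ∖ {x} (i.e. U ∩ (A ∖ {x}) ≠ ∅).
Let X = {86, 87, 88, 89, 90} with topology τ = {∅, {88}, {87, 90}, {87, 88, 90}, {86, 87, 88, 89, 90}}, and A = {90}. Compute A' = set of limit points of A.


A' = {86, 87, 89}

For each x ∈ X, list the open sets U ∈ τ with x ∈ U, then check whether U ∩ (A ∖ {x}) ≠ ∅ for every such U.
  x = 86: opens ∋ x are {86, 87, 88, 89, 90}; each meets A ∖ {86}, so x IS a limit point.
  x = 87: opens ∋ x are {87, 90}, {87, 88, 90}, {86, 87, 88, 89, 90}; each meets A ∖ {87}, so x IS a limit point.
  x = 88: open {88} ∋ x has {88} ∩ (A ∖ {88}) = ∅, so x is NOT a limit point.
  x = 89: opens ∋ x are {86, 87, 88, 89, 90}; each meets A ∖ {89}, so x IS a limit point.
  x = 90: open {87, 90} ∋ x has {87, 90} ∩ (A ∖ {90}) = ∅, so x is NOT a limit point.
Collecting: A' = {86, 87, 89}.


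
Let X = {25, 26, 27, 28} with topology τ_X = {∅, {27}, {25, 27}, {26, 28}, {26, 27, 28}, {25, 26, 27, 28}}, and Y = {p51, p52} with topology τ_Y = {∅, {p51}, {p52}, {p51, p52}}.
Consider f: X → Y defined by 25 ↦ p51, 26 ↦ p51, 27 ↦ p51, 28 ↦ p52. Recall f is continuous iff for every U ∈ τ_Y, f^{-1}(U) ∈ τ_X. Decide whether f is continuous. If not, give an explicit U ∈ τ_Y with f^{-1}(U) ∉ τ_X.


f is NOT continuous.

Compute f^{-1}(U) for each U ∈ τ_Y:
  U = ∅: f^{-1}(U) = ∅ ∈ τ_X ✓.
  U = {p51}: f^{-1}(U) = {25, 26, 27} ∉ τ_X ✗.
  U = {p52}: f^{-1}(U) = {28} ∉ τ_X ✗.
  U = {p51, p52}: f^{-1}(U) = {25, 26, 27, 28} ∈ τ_X ✓.
Found U = {p51} with f^{-1}(U) = {25, 26, 27} not in τ_X. Therefore f is NOT continuous.


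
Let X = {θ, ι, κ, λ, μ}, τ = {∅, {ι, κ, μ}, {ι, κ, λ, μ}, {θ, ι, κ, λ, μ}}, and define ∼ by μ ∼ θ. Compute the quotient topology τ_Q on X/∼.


X/∼ = {[θ=μ], [ι], [κ], [λ]}; |τ_Q| = 2.

Equivalence classes: [θ=μ], [ι], [κ], [λ].
Quotient map π: X → X/∼ sends θ ↦ [θ=μ], ι ↦ [ι], κ ↦ [κ], λ ↦ [λ], μ ↦ [θ=μ].
For each subset V ⊆ X/∼, compute π^{-1}(V) ⊆ X and check whether π^{-1}(V) ∈ τ. V is open in τ_Q iff π^{-1}(V) ∈ τ.
  V = {}: π^{-1}(V) = ∅ ∈ τ ✓.
  V = {[θ=μ]}: π^{-1}(V) = {θ, μ} ∉ τ ✗.
  V = {[ι]}: π^{-1}(V) = {ι} ∉ τ ✗.
  V = {[θ=μ], [ι]}: π^{-1}(V) = {θ, ι, μ} ∉ τ ✗.
  V = {[κ]}: π^{-1}(V) = {κ} ∉ τ ✗.
  V = {[θ=μ], [κ]}: π^{-1}(V) = {θ, κ, μ} ∉ τ ✗.
  V = {[ι], [κ]}: π^{-1}(V) = {ι, κ} ∉ τ ✗.
  V = {[θ=μ], [ι], [κ]}: π^{-1}(V) = {θ, ι, κ, μ} ∉ τ ✗.
  V = {[λ]}: π^{-1}(V) = {λ} ∉ τ ✗.
  V = {[θ=μ], [λ]}: π^{-1}(V) = {θ, λ, μ} ∉ τ ✗.
  V = {[ι], [λ]}: π^{-1}(V) = {ι, λ} ∉ τ ✗.
  V = {[θ=μ], [ι], [λ]}: π^{-1}(V) = {θ, ι, λ, μ} ∉ τ ✗.
  V = {[κ], [λ]}: π^{-1}(V) = {κ, λ} ∉ τ ✗.
  V = {[θ=μ], [κ], [λ]}: π^{-1}(V) = {θ, κ, λ, μ} ∉ τ ✗.
  V = {[ι], [κ], [λ]}: π^{-1}(V) = {ι, κ, λ} ∉ τ ✗.
  V = {[θ=μ], [ι], [κ], [λ]}: π^{-1}(V) = {θ, ι, κ, λ, μ} ∈ τ ✓.
Open sets in the quotient: τ_Q = {{}, {[θ=μ], [ι], [κ], [λ]}} (2 elements).


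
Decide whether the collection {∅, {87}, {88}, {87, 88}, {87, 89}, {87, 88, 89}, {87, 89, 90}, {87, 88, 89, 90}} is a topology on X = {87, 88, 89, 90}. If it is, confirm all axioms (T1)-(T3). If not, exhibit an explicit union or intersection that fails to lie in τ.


τ IS a topology on X.

Axiom (T1): ∅ ∈ τ? Yes; X ∈ τ? Yes.
Axiom (T2/T3): check pairwise unions and intersections of members of τ.
All pairwise intersections and unions checked — each lies in τ. Therefore τ satisfies (T1), (T2), (T3): it IS a topology on X.


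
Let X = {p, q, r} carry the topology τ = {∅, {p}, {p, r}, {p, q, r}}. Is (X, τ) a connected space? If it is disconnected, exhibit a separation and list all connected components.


(X, τ) is connected.

Find clopen sets (U ∈ τ with X ∖ U ∈ τ):
  U = ∅, X ∖ U = {p, q, r} — both open, so U is clopen.
  U = {p, q, r}, X ∖ U = ∅ — both open, so U is clopen.
Only trivial clopens (∅ and X) exist, so (X, τ) is connected.
Compute connected components by grouping points that agree on all clopens:
  component: {p, q, r}


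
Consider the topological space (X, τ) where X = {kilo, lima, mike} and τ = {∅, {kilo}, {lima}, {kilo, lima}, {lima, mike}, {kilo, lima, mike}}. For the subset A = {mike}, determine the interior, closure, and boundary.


int(A) = ∅, cl(A) = {mike}, ∂A = {mike}.

Closed sets in (X, τ) are complements of opens:
  closed(X, τ) = {∅, {kilo}, {mike}, {kilo, mike}, {lima, mike}, {kilo, lima, mike}}.
int(A) = ⋃ {U ∈ τ : U ⊆ A}. Opens contained in A: ∅.
Taking the union of these: int(A) = ∅.
cl(A) = ⋂ {C closed : A ⊆ C}. Closed sets containing A: {mike}, {kilo, mike}, {lima, mike}, {kilo, lima, mike}.
Intersecting these: cl(A) = {mike}.
∂A = cl(A) ∖ int(A) = {mike} ∖ ∅ = {mike}.


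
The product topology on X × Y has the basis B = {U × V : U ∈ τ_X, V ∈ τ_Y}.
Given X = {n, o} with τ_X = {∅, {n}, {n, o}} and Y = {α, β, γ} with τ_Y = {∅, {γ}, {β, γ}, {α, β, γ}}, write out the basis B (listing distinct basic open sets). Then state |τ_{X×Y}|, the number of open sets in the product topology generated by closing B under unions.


Basis B = {∅ × ∅, {n} × {γ}, {n} × {β, γ}, {n, o} × {γ}, {n} × {α, β, γ}, {n, o} × {β, γ}, {n, o} × {α, β, γ}}; |τ_{X×Y}| = 10.

Enumerate products U × V with U ∈ τ_X, V ∈ τ_Y (deduplicated):
  ∅ × ∅ = {} (∅)
  {n} × {γ} = {(n,γ)}
  {n} × {β, γ} = {(n,β), (n,γ)}
  {n, o} × {γ} = {(n,γ), (o,γ)}
  {n} × {α, β, γ} = {(n,α), (n,β), (n,γ)}
  {n, o} × {β, γ} = {(n,β), (n,γ), (o,β), (o,γ)}
  {n, o} × {α, β, γ} = {(n,α), (n,β), (n,γ), (o,α), (o,β), (o,γ)}
These 7 distinct sets form the basis B.
Close under arbitrary unions to get τ_{X×Y}; counting gives |τ_{X×Y}| = 10.


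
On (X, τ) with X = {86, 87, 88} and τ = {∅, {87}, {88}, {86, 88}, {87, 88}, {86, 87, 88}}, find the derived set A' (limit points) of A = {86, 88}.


A' = {86}

For each x ∈ X, list the open sets U ∈ τ with x ∈ U, then check whether U ∩ (A ∖ {x}) ≠ ∅ for every such U.
  x = 86: opens ∋ x are {86, 88}, {86, 87, 88}; each meets A ∖ {86}, so x IS a limit point.
  x = 87: open {87} ∋ x has {87} ∩ (A ∖ {87}) = ∅, so x is NOT a limit point.
  x = 88: open {88} ∋ x has {88} ∩ (A ∖ {88}) = ∅, so x is NOT a limit point.
Collecting: A' = {86}.


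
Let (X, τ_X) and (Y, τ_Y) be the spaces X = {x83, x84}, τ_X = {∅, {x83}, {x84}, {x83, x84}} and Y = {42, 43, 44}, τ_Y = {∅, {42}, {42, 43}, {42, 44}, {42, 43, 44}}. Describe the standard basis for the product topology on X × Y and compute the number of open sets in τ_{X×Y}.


Basis B = {∅ × ∅, {x83} × {42}, {x84} × {42}, {x83} × {42, 43}, {x83} × {42, 44}, {x83, x84} × {42}, {x84} × {42, 43}, {x84} × {42, 44}, {x83} × {42, 43, 44}, {x84} × {42, 43, 44}, {x83, x84} × {42, 43}, {x83, x84} × {42, 44}, {x83, x84} × {42, 43, 44}}; |τ_{X×Y}| = 25.

Enumerate products U × V with U ∈ τ_X, V ∈ τ_Y (deduplicated):
  ∅ × ∅ = {} (∅)
  {x83} × {42} = {(x83,42)}
  {x84} × {42} = {(x84,42)}
  {x83} × {42, 43} = {(x83,42), (x83,43)}
  {x83} × {42, 44} = {(x83,42), (x83,44)}
  {x83, x84} × {42} = {(x83,42), (x84,42)}
  {x84} × {42, 43} = {(x84,42), (x84,43)}
  {x84} × {42, 44} = {(x84,42), (x84,44)}
  {x83} × {42, 43, 44} = {(x83,42), (x83,43), (x83,44)}
  {x84} × {42, 43, 44} = {(x84,42), (x84,43), (x84,44)}
  {x83, x84} × {42, 43} = {(x83,42), (x83,43), (x84,42), (x84,43)}
  {x83, x84} × {42, 44} = {(x83,42), (x83,44), (x84,42), (x84,44)}
  {x83, x84} × {42, 43, 44} = {(x83,42), (x83,43), (x83,44), (x84,42), (x84,43), (x84,44)}
These 13 distinct sets form the basis B.
Close under arbitrary unions to get τ_{X×Y}; counting gives |τ_{X×Y}| = 25.


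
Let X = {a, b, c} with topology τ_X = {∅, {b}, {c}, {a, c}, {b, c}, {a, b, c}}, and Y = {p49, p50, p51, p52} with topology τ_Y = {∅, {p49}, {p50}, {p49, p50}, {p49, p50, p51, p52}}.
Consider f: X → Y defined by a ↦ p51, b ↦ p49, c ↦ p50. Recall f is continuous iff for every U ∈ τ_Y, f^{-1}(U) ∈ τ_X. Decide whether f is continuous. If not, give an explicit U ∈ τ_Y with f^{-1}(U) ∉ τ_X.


f IS continuous.

Compute f^{-1}(U) for each U ∈ τ_Y:
  U = ∅: f^{-1}(U) = ∅ ∈ τ_X ✓.
  U = {p49}: f^{-1}(U) = {b} ∈ τ_X ✓.
  U = {p50}: f^{-1}(U) = {c} ∈ τ_X ✓.
  U = {p49, p50}: f^{-1}(U) = {b, c} ∈ τ_X ✓.
  U = {p49, p50, p51, p52}: f^{-1}(U) = {a, b, c} ∈ τ_X ✓.
Every preimage lies in τ_X, so f IS continuous.


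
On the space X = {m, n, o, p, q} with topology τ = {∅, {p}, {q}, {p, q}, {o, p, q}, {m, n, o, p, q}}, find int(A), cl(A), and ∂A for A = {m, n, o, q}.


int(A) = {q}, cl(A) = {m, n, o, q}, ∂A = {m, n, o}.

Closed sets in (X, τ) are complements of opens:
  closed(X, τ) = {∅, {m, n}, {m, n, o}, {m, n, o, p}, {m, n, o, q}, {m, n, o, p, q}}.
int(A) = ⋃ {U ∈ τ : U ⊆ A}. Opens contained in A: ∅, {q}.
Taking the union of these: int(A) = {q}.
cl(A) = ⋂ {C closed : A ⊆ C}. Closed sets containing A: {m, n, o, q}, {m, n, o, p, q}.
Intersecting these: cl(A) = {m, n, o, q}.
∂A = cl(A) ∖ int(A) = {m, n, o, q} ∖ {q} = {m, n, o}.


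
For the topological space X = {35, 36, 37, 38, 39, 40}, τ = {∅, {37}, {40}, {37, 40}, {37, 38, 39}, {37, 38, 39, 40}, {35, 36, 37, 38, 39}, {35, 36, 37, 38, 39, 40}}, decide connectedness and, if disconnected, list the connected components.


(X, τ) is disconnected; components = [{40}, {35, 36, 37, 38, 39}].

Find clopen sets (U ∈ τ with X ∖ U ∈ τ):
  U = ∅, X ∖ U = {35, 36, 37, 38, 39, 40} — both open, so U is clopen.
  U = {40}, X ∖ U = {35, 36, 37, 38, 39} — both open, so U is clopen.
  U = {35, 36, 37, 38, 39}, X ∖ U = {40} — both open, so U is clopen.
  U = {35, 36, 37, 38, 39, 40}, X ∖ U = ∅ — both open, so U is clopen.
Nontrivial clopen(s) exist: e.g. {40}. So (X, τ) is disconnected.
Compute connected components by grouping points that agree on all clopens:
  component: {40}
  component: {35, 36, 37, 38, 39}


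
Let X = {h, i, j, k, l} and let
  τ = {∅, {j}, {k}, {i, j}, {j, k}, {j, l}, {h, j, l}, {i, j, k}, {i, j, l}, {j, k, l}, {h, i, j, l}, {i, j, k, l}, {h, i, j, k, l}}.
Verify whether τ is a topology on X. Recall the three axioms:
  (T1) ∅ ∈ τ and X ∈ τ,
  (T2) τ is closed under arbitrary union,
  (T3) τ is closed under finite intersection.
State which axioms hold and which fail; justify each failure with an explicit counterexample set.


τ is NOT a topology on X.

Axiom (T1): ∅ ∈ τ? Yes; X ∈ τ? Yes.
Axiom (T2/T3): check pairwise unions and intersections of members of τ.
Counterexample for (T2): {k} ∪ {h, j, l} = {h, j, k, l} ∉ τ. Therefore τ is NOT a topology.


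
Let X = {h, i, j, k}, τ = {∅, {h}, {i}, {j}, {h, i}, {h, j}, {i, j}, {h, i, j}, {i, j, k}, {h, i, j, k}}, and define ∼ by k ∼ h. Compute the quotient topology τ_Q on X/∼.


X/∼ = {[h=k], [i], [j]}; |τ_Q| = 5.

Equivalence classes: [h=k], [i], [j].
Quotient map π: X → X/∼ sends h ↦ [h=k], i ↦ [i], j ↦ [j], k ↦ [h=k].
For each subset V ⊆ X/∼, compute π^{-1}(V) ⊆ X and check whether π^{-1}(V) ∈ τ. V is open in τ_Q iff π^{-1}(V) ∈ τ.
  V = {}: π^{-1}(V) = ∅ ∈ τ ✓.
  V = {[h=k]}: π^{-1}(V) = {h, k} ∉ τ ✗.
  V = {[i]}: π^{-1}(V) = {i} ∈ τ ✓.
  V = {[h=k], [i]}: π^{-1}(V) = {h, i, k} ∉ τ ✗.
  V = {[j]}: π^{-1}(V) = {j} ∈ τ ✓.
  V = {[h=k], [j]}: π^{-1}(V) = {h, j, k} ∉ τ ✗.
  V = {[i], [j]}: π^{-1}(V) = {i, j} ∈ τ ✓.
  V = {[h=k], [i], [j]}: π^{-1}(V) = {h, i, j, k} ∈ τ ✓.
Open sets in the quotient: τ_Q = {{}, {[i]}, {[j]}, {[i], [j]}, {[h=k], [i], [j]}} (5 elements).


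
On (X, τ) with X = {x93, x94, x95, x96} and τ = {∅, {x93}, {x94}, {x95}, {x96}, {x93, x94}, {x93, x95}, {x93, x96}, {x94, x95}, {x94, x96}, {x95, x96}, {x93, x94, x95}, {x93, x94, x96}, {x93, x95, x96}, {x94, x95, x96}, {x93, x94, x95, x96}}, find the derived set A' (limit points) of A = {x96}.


A' = ∅

For each x ∈ X, list the open sets U ∈ τ with x ∈ U, then check whether U ∩ (A ∖ {x}) ≠ ∅ for every such U.
  x = x93: open {x93} ∋ x has {x93} ∩ (A ∖ {x93}) = ∅, so x is NOT a limit point.
  x = x94: open {x94} ∋ x has {x94} ∩ (A ∖ {x94}) = ∅, so x is NOT a limit point.
  x = x95: open {x95} ∋ x has {x95} ∩ (A ∖ {x95}) = ∅, so x is NOT a limit point.
  x = x96: open {x96} ∋ x has {x96} ∩ (A ∖ {x96}) = ∅, so x is NOT a limit point.
Collecting: A' = ∅.


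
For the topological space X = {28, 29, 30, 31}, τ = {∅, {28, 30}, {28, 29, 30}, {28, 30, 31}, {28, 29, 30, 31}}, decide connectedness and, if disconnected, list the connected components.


(X, τ) is connected.

Find clopen sets (U ∈ τ with X ∖ U ∈ τ):
  U = ∅, X ∖ U = {28, 29, 30, 31} — both open, so U is clopen.
  U = {28, 29, 30, 31}, X ∖ U = ∅ — both open, so U is clopen.
Only trivial clopens (∅ and X) exist, so (X, τ) is connected.
Compute connected components by grouping points that agree on all clopens:
  component: {28, 29, 30, 31}


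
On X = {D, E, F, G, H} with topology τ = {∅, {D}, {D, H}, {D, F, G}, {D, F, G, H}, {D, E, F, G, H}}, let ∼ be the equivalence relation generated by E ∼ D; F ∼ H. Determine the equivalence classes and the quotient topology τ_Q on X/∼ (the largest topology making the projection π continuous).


X/∼ = {[D=E], [F=H], [G]}; |τ_Q| = 2.

Equivalence classes: [D=E], [F=H], [G].
Quotient map π: X → X/∼ sends D ↦ [D=E], E ↦ [D=E], F ↦ [F=H], G ↦ [G], H ↦ [F=H].
For each subset V ⊆ X/∼, compute π^{-1}(V) ⊆ X and check whether π^{-1}(V) ∈ τ. V is open in τ_Q iff π^{-1}(V) ∈ τ.
  V = {}: π^{-1}(V) = ∅ ∈ τ ✓.
  V = {[D=E]}: π^{-1}(V) = {D, E} ∉ τ ✗.
  V = {[F=H]}: π^{-1}(V) = {F, H} ∉ τ ✗.
  V = {[D=E], [F=H]}: π^{-1}(V) = {D, E, F, H} ∉ τ ✗.
  V = {[G]}: π^{-1}(V) = {G} ∉ τ ✗.
  V = {[D=E], [G]}: π^{-1}(V) = {D, E, G} ∉ τ ✗.
  V = {[F=H], [G]}: π^{-1}(V) = {F, G, H} ∉ τ ✗.
  V = {[D=E], [F=H], [G]}: π^{-1}(V) = {D, E, F, G, H} ∈ τ ✓.
Open sets in the quotient: τ_Q = {{}, {[D=E], [F=H], [G]}} (2 elements).


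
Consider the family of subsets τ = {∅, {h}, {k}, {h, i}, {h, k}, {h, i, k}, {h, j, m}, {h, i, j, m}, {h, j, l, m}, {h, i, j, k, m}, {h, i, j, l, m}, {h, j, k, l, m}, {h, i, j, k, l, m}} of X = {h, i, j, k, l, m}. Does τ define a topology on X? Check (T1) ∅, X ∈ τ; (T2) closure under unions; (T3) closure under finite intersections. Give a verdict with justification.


τ is NOT a topology on X.

Axiom (T1): ∅ ∈ τ? Yes; X ∈ τ? Yes.
Axiom (T2/T3): check pairwise unions and intersections of members of τ.
Counterexample for (T2): {k} ∪ {h, j, m} = {h, j, k, m} ∉ τ. Therefore τ is NOT a topology.


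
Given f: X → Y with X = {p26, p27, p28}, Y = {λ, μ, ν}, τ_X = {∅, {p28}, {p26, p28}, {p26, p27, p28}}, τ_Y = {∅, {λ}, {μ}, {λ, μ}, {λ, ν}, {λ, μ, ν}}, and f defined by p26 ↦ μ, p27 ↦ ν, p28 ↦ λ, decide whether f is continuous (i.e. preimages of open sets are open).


f is NOT continuous.

Compute f^{-1}(U) for each U ∈ τ_Y:
  U = ∅: f^{-1}(U) = ∅ ∈ τ_X ✓.
  U = {λ}: f^{-1}(U) = {p28} ∈ τ_X ✓.
  U = {μ}: f^{-1}(U) = {p26} ∉ τ_X ✗.
  U = {λ, μ}: f^{-1}(U) = {p26, p28} ∈ τ_X ✓.
  U = {λ, ν}: f^{-1}(U) = {p27, p28} ∉ τ_X ✗.
  U = {λ, μ, ν}: f^{-1}(U) = {p26, p27, p28} ∈ τ_X ✓.
Found U = {μ} with f^{-1}(U) = {p26} not in τ_X. Therefore f is NOT continuous.


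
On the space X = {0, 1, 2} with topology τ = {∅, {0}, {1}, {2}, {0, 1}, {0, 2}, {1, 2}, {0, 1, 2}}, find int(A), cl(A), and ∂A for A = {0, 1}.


int(A) = {0, 1}, cl(A) = {0, 1}, ∂A = ∅.

Closed sets in (X, τ) are complements of opens:
  closed(X, τ) = {∅, {0}, {1}, {2}, {0, 1}, {0, 2}, {1, 2}, {0, 1, 2}}.
int(A) = ⋃ {U ∈ τ : U ⊆ A}. Opens contained in A: ∅, {0}, {1}, {0, 1}.
Taking the union of these: int(A) = {0, 1}.
cl(A) = ⋂ {C closed : A ⊆ C}. Closed sets containing A: {0, 1}, {0, 1, 2}.
Intersecting these: cl(A) = {0, 1}.
∂A = cl(A) ∖ int(A) = {0, 1} ∖ {0, 1} = ∅.


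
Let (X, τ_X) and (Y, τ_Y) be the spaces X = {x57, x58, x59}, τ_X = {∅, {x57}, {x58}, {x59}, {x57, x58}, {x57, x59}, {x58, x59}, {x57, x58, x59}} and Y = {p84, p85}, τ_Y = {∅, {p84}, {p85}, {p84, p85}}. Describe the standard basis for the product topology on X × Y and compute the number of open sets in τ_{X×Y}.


Basis B = {∅ × ∅, {x57} × {p84}, {x57} × {p85}, {x58} × {p84}, {x58} × {p85}, {x59} × {p84}, {x59} × {p85}, {x57} × {p84, p85}, {x57, x58} × {p84}, {x57, x59} × {p84}, {x57, x58} × {p85}, {x57, x59} × {p85}, {x58} × {p84, p85}, {x58, x59} × {p84}, {x58, x59} × {p85}, {x59} × {p84, p85}, {x57, x58, x59} × {p84}, {x57, x58, x59} × {p85}, {x57, x58} × {p84, p85}, {x57, x59} × {p84, p85}, {x58, x59} × {p84, p85}, {x57, x58, x59} × {p84, p85}}; |τ_{X×Y}| = 64.

Enumerate products U × V with U ∈ τ_X, V ∈ τ_Y (deduplicated):
  ∅ × ∅ = {} (∅)
  {x57} × {p84} = {(x57,p84)}
  {x57} × {p85} = {(x57,p85)}
  {x58} × {p84} = {(x58,p84)}
  {x58} × {p85} = {(x58,p85)}
  {x59} × {p84} = {(x59,p84)}
  {x59} × {p85} = {(x59,p85)}
  {x57} × {p84, p85} = {(x57,p84), (x57,p85)}
  {x57, x58} × {p84} = {(x57,p84), (x58,p84)}
  {x57, x59} × {p84} = {(x57,p84), (x59,p84)}
  {x57, x58} × {p85} = {(x57,p85), (x58,p85)}
  {x57, x59} × {p85} = {(x57,p85), (x59,p85)}
  {x58} × {p84, p85} = {(x58,p84), (x58,p85)}
  {x58, x59} × {p84} = {(x58,p84), (x59,p84)}
  {x58, x59} × {p85} = {(x58,p85), (x59,p85)}
  {x59} × {p84, p85} = {(x59,p84), (x59,p85)}
  {x57, x58, x59} × {p84} = {(x57,p84), (x58,p84), (x59,p84)}
  {x57, x58, x59} × {p85} = {(x57,p85), (x58,p85), (x59,p85)}
  {x57, x58} × {p84, p85} = {(x57,p84), (x57,p85), (x58,p84), (x58,p85)}
  {x57, x59} × {p84, p85} = {(x57,p84), (x57,p85), (x59,p84), (x59,p85)}
  {x58, x59} × {p84, p85} = {(x58,p84), (x58,p85), (x59,p84), (x59,p85)}
  {x57, x58, x59} × {p84, p85} = {(x57,p84), (x57,p85), (x58,p84), (x58,p85), (x59,p84), (x59,p85)}
These 22 distinct sets form the basis B.
Close under arbitrary unions to get τ_{X×Y}; counting gives |τ_{X×Y}| = 64.


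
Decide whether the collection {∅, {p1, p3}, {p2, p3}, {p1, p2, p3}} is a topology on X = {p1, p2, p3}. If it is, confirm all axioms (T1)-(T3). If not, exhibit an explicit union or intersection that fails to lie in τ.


τ is NOT a topology on X.

Axiom (T1): ∅ ∈ τ? Yes; X ∈ τ? Yes.
Axiom (T2/T3): check pairwise unions and intersections of members of τ.
Counterexample for (T3): {p1, p3} ∩ {p2, p3} = {p3} ∉ τ. Therefore τ is NOT a topology.


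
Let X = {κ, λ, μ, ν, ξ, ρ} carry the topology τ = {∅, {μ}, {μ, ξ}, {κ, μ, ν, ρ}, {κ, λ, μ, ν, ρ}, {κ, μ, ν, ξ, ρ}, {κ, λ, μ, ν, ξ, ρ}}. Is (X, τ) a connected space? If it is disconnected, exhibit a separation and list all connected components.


(X, τ) is connected.

Find clopen sets (U ∈ τ with X ∖ U ∈ τ):
  U = ∅, X ∖ U = {κ, λ, μ, ν, ξ, ρ} — both open, so U is clopen.
  U = {κ, λ, μ, ν, ξ, ρ}, X ∖ U = ∅ — both open, so U is clopen.
Only trivial clopens (∅ and X) exist, so (X, τ) is connected.
Compute connected components by grouping points that agree on all clopens:
  component: {κ, λ, μ, ν, ξ, ρ}


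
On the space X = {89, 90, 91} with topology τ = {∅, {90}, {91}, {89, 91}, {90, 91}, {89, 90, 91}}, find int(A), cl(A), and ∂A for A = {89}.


int(A) = ∅, cl(A) = {89}, ∂A = {89}.

Closed sets in (X, τ) are complements of opens:
  closed(X, τ) = {∅, {89}, {90}, {89, 90}, {89, 91}, {89, 90, 91}}.
int(A) = ⋃ {U ∈ τ : U ⊆ A}. Opens contained in A: ∅.
Taking the union of these: int(A) = ∅.
cl(A) = ⋂ {C closed : A ⊆ C}. Closed sets containing A: {89}, {89, 90}, {89, 91}, {89, 90, 91}.
Intersecting these: cl(A) = {89}.
∂A = cl(A) ∖ int(A) = {89} ∖ ∅ = {89}.


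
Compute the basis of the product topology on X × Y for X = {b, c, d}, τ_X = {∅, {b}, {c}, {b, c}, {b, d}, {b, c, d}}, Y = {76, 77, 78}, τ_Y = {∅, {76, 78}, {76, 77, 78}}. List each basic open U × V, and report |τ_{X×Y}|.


Basis B = {∅ × ∅, {b} × {76, 78}, {c} × {76, 78}, {b} × {76, 77, 78}, {c} × {76, 77, 78}, {b, c} × {76, 78}, {b, d} × {76, 78}, {b, c} × {76, 77, 78}, {b, d} × {76, 77, 78}, {b, c, d} × {76, 78}, {b, c, d} × {76, 77, 78}}; |τ_{X×Y}| = 18.

Enumerate products U × V with U ∈ τ_X, V ∈ τ_Y (deduplicated):
  ∅ × ∅ = {} (∅)
  {b} × {76, 78} = {(b,76), (b,78)}
  {c} × {76, 78} = {(c,76), (c,78)}
  {b} × {76, 77, 78} = {(b,76), (b,77), (b,78)}
  {c} × {76, 77, 78} = {(c,76), (c,77), (c,78)}
  {b, c} × {76, 78} = {(b,76), (b,78), (c,76), (c,78)}
  {b, d} × {76, 78} = {(b,76), (b,78), (d,76), (d,78)}
  {b, c} × {76, 77, 78} = {(b,76), (b,77), (b,78), (c,76), (c,77), (c,78)}
  {b, d} × {76, 77, 78} = {(b,76), (b,77), (b,78), (d,76), (d,77), (d,78)}
  {b, c, d} × {76, 78} = {(b,76), (b,78), (c,76), (c,78), (d,76), (d,78)}
  {b, c, d} × {76, 77, 78} = {(b,76), (b,77), (b,78), (c,76), (c,77), (c,78), (d,76), (d,77), (d,78)}
These 11 distinct sets form the basis B.
Close under arbitrary unions to get τ_{X×Y}; counting gives |τ_{X×Y}| = 18.
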